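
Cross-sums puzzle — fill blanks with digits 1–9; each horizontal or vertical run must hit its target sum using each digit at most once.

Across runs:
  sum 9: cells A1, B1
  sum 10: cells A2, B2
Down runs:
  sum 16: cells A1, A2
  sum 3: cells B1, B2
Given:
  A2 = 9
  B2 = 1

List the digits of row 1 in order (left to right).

7 2

16 in 2 cells must be {7,9}; 3 in 2 cells must be {1,2}.
A1 = 16 − 9 = 7 completes the 16 down.
B1 = 9 − 7 = 2 completes the 9 across.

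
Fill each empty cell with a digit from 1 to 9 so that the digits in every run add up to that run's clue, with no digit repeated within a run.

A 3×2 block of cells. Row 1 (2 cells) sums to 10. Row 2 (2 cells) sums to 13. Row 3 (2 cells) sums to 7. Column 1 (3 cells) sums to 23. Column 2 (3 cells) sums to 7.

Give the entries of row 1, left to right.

8 2

23 in 3 cells must be {6,8,9}; 7 in 3 cells must be {1,2,4}.
The 13 across and the 7 down share only 4, so (2,2) = 4.
The 7 across and the 23 down share only 6, so (3,1) = 6.
(3,2) = 7 − 6 = 1 completes the 7 across.
(1,2) = 7 − 5 = 2 completes the 7 down.
(2,1) = 13 − 4 = 9 completes the 13 across.
(1,1) = 10 − 2 = 8 completes the 10 across.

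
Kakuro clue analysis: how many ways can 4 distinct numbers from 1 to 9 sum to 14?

5

4 distinct digits from 1–9 sum between 10 and 30.
Enumerating: {1,2,3,8}, {1,2,4,7}, {1,2,5,6}, {1,3,4,6}, {2,3,4,5}.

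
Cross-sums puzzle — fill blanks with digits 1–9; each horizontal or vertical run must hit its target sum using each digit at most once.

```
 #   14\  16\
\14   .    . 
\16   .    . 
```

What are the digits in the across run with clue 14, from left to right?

16 in 2 cells must be {7,9}.
The 14 across and the 16 down share only 9, so R1C2 = 9.
The 16 across and the 14 down share only 9, so R2C1 = 9.
R2C2 = 16 − 9 = 7 completes the 16 across.
R1C1 = 14 − 9 = 5 completes the 14 across.

5 9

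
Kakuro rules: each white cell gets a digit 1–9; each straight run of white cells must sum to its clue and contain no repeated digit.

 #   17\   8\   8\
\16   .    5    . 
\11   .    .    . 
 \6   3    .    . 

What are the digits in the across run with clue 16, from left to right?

8 5 3

6 in 3 cells must be {1,2,3}.
Nothing is forced directly, so branch on R3C3, whose candidates are 1 or 2. If R3C3 = 2: then R1C3 would have to be in {2,3,4,7,8,9} for the 16 across but in {1,5} for the 8 down — contradiction. So R3C3 = 1.
R3C2 = 6 − 4 = 2 completes the 6 across.
R2C2 = 8 − 7 = 1 completes the 8 down.
No cell is forced outright now. R2C1 can only be 6 or 8 (the digits allowed by both its 11 across and its 17 down). If R2C1 = 8: then R1C1 would have to be in {2,3,4,7,8,9} for the 16 across but in {6} for the 17 down — contradiction. So R2C1 = 6.
R1C1 = 17 − 9 = 8 completes the 17 down.
R1C3 = 16 − 13 = 3 completes the 16 across.
R2C3 = 11 − 7 = 4 completes the 11 across.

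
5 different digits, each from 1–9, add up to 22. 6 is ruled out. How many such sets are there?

4

5 distinct digits from 1–9 sum between 15 and 35.
Dropping sets that contain 6.
Enumerating: {1,2,3,7,9}, {1,2,4,7,8}, {1,3,4,5,9}, {2,3,4,5,8}.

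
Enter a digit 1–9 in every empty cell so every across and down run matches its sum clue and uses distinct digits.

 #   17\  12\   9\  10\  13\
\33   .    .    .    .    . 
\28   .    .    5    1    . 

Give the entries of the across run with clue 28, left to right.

9 7 5 1 6

17 in 2 cells must be {8,9}.
R1C3 = 9 − 5 = 4 completes the 9 down.
R1C4 = 10 − 1 = 9 completes the 10 down.
R2C1 = 9: the only remaining digit allowed by both the 28 across and the 17 down.
Given what's placed, R2C2 must be 7 to fit the 28 across and 12 down.
R2C5 = 28 − 22 = 6 completes the 28 across.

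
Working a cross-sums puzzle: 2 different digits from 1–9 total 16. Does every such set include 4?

No

The only way to make 16 from 2 distinct digits is {7,9}, which does not contain 4.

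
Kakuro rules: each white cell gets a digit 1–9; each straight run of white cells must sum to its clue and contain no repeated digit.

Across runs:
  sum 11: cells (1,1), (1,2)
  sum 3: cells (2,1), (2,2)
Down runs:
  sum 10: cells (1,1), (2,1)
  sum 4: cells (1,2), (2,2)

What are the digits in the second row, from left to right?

2 1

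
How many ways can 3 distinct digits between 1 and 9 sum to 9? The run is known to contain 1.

2

3 distinct digits from 1–9 sum between 6 and 24.
Keeping only sets containing 1.
Enumerating: {1,2,6}, {1,3,5}.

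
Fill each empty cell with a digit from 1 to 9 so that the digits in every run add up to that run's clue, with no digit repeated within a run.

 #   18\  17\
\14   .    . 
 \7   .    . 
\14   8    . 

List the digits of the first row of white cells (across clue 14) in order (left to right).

6 8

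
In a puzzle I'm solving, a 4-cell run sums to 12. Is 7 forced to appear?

Counterexample: {1,2,3,6} sums to 12 without using 7.

No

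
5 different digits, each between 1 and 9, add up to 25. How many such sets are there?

12

5 distinct digits from 1–9 sum between 15 and 35.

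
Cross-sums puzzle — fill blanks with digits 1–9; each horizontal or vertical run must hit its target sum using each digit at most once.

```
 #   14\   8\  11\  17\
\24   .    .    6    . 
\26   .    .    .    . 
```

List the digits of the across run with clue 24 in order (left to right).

8, 1, 6, 9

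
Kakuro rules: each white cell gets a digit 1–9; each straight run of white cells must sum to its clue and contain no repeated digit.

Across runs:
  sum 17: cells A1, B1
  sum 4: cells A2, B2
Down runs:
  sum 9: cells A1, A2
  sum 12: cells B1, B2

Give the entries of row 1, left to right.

17 in 2 cells must be {8,9}; 4 in 2 cells must be {1,3}.
The 17 across and the 9 down share only 8, so A1 = 8.
B1 = 17 − 8 = 9 completes the 17 across.
A2 = 9 − 8 = 1 completes the 9 down.
B2 = 4 − 1 = 3 completes the 4 across.

8, 9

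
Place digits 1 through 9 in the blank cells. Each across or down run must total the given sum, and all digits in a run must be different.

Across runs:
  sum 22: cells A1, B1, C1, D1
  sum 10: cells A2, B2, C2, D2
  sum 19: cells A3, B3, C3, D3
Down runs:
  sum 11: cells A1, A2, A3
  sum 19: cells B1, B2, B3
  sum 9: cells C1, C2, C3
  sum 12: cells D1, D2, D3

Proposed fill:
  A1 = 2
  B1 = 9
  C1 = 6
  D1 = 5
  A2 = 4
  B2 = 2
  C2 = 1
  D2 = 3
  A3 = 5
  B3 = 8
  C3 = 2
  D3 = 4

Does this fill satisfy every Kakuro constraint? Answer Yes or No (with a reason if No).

Yes

Across: 2+9+6+5=22; 4+2+1+3=10; 5+8+2+4=19. Down: 2+4+5=11; 9+2+8=19; 6+1+2=9; 5+3+4=12. No digit repeats within any run.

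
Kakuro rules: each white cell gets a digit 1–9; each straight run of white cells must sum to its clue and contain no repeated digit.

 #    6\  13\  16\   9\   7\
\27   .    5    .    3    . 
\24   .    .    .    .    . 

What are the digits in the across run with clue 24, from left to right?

2 8 7 6 1

16 in 2 cells must be {7,9}.
R2C2 = 13 − 5 = 8 completes the 13 down.
R2C4 = 9 − 3 = 6 completes the 9 down.
Given what's placed, R2C3 must be 7 to fit the 24 across and 16 down.
R1C3 = 16 − 7 = 9 completes the 16 down.
Nothing is forced directly, so branch on R1C1, whose candidates are 2 or 4. If R1C1 = 2: then R1C5 would have to be in {8} for the 27 across but in {1,2,3,4,5,6} for the 7 down — contradiction. So R1C1 = 4.
R1C5 = 27 − 21 = 6 completes the 27 across.
R2C1 = 6 − 4 = 2 completes the 6 down.
R2C5 = 24 − 23 = 1 completes the 24 across.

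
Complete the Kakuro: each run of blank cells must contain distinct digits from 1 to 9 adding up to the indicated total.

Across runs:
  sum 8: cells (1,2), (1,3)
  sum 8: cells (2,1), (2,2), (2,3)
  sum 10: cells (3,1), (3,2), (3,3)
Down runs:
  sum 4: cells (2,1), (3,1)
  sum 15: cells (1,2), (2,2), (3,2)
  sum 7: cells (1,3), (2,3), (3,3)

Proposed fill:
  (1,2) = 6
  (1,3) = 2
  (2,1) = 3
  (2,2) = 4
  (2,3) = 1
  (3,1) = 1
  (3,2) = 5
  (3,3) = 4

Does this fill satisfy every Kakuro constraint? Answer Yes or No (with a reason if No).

Yes

Across: 6+2=8; 3+4+1=8; 1+5+4=10. Down: 3+1=4; 6+4+5=15; 2+1+4=7. No digit repeats within any run.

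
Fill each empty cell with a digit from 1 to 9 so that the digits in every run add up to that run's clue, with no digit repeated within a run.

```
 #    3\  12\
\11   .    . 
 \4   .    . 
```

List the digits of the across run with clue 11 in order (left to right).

2 9

4 in 2 cells must be {1,3}; 3 in 2 cells must be {1,2}.
The 11 across and the 3 down share only 2, so R1C1 = 2.
R1C2 = 11 − 2 = 9 completes the 11 across.
R2C1 = 3 − 2 = 1 completes the 3 down.
R2C2 = 4 − 1 = 3 completes the 4 across.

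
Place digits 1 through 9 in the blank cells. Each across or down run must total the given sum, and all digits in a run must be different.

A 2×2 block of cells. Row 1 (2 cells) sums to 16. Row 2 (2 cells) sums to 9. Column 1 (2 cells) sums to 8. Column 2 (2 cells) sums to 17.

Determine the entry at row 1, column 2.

16 in 2 cells must be {7,9}; 17 in 2 cells must be {8,9}.
The 16 across and the 8 down share only 7, so (1,1) = 7.
(1,2) = 16 − 7 = 9 completes the 16 across.
(2,1) = 8 − 7 = 1 completes the 8 down.
(2,2) = 9 − 1 = 8 completes the 9 across.

9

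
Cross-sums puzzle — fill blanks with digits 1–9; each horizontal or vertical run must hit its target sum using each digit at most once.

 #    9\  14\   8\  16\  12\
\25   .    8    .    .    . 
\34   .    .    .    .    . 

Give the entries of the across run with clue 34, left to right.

4 6 7 9 8

34 in 5 cells must be {4,6,7,8,9}; 16 in 2 cells must be {7,9}.
R2C2 = 14 − 8 = 6 completes the 14 down.
R2C3 = 7: the only remaining digit allowed by both the 34 across and the 8 down.
R2C4 = 9: the only remaining digit allowed by both the 34 across and the 16 down.
R1C3 = 8 − 7 = 1 completes the 8 down.
R1C4 = 16 − 9 = 7 completes the 16 down.
Nothing is forced directly, so branch on R2C1, whose candidates are 4 or 8. If R2C1 = 8: then R1C1 would have to be in {3,4,5,6} for the 25 across but in {1} for the 9 down — contradiction. So R2C1 = 4.
R1C1 = 9 − 4 = 5 completes the 9 down.
R1C5 = 25 − 21 = 4 completes the 25 across.
R2C5 = 34 − 26 = 8 completes the 34 across.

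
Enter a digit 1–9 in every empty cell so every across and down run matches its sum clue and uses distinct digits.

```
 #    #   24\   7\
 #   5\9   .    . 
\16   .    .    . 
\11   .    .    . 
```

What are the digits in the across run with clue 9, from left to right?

24 in 3 cells must be {7,8,9}; 7 in 3 cells must be {1,2,4}.
Nothing is forced directly, so branch on R1C2, whose candidates are 7 or 8. If R1C2 = 8: that forces R1C3 = 1, R3C2 = 7, after which R3C3 would have to be in {1,3} for the 11 across but in {2,4} for the 7 down — contradiction. So R1C2 = 7.
R1C3 = 9 − 7 = 2 completes the 9 across.

7, 2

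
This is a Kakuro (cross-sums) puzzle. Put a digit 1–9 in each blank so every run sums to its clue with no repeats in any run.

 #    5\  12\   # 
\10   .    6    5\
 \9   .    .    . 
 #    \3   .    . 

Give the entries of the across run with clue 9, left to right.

1, 5, 3

3 in 2 cells must be {1,2}.
R1C1 = 10 − 6 = 4 completes the 10 across.
R2C1 = 5 − 4 = 1 completes the 5 down.
No cell is forced outright now. R2C2 can only be 2 or 5 (the digits allowed by both its 9 across and its 12 down). If R2C2 = 2: then R2C3 would have to be in {6} for the 9 across but in {1,2,3,4} for the 5 down — contradiction. So R2C2 = 5.
R2C3 = 9 − 6 = 3 completes the 9 across.
R3C2 = 12 − 11 = 1 completes the 12 down.
R3C3 = 3 − 1 = 2 completes the 3 across.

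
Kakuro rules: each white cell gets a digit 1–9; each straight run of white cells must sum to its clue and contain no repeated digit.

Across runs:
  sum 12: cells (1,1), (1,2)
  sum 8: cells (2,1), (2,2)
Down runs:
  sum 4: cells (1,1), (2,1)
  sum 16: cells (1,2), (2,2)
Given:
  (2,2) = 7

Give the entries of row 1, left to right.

4 in 2 cells must be {1,3}; 16 in 2 cells must be {7,9}.
The 12 across and the 4 down share only 3, so (1,1) = 3.
(1,2) = 12 − 3 = 9 completes the 12 across.
(2,1) = 8 − 7 = 1 completes the 8 across.

3 9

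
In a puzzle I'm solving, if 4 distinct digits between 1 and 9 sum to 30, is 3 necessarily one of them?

No

The only way to make 30 from 4 distinct digits is {6,7,8,9}, which does not contain 3.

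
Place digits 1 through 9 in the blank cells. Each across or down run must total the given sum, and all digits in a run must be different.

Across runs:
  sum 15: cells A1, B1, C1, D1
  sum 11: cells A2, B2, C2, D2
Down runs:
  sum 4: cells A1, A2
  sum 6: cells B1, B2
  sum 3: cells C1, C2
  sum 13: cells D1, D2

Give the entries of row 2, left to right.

11 in 4 cells must be {1,2,3,5}; 4 in 2 cells must be {1,3}; 3 in 2 cells must be {1,2}.
Only 5 fits D2 under both its across sum 11 and down sum 13.
D1 = 13 − 5 = 8 completes the 13 down.
Given what's placed, A1 must be 1 to fit the 15 across and 4 down.
C1 = 2: the only remaining digit allowed by both the 15 across and the 3 down.
A2 = 4 − 1 = 3 completes the 4 down.
C2 = 3 − 2 = 1 completes the 3 down.
B1 = 15 − 11 = 4 completes the 15 across.
B2 = 11 − 9 = 2 completes the 11 across.

3 2 1 5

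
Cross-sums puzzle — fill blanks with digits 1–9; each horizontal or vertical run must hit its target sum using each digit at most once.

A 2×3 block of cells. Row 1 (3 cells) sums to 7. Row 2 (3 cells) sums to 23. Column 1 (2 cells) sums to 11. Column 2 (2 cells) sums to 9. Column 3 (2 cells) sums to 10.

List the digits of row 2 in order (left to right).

9 8 6

7 in 3 cells must be {1,2,4}; 23 in 3 cells must be {6,8,9}.
Nothing is forced directly, so branch on (1,1), whose candidates are 2 or 4. If (1,1) = 4: then (2,1) would have to be in {6,8,9} for the 23 across but in {7} for the 11 down — contradiction. So (1,1) = 2.
(2,1) = 11 − 2 = 9 completes the 11 down.
Nothing is forced directly, so branch on (2,2), whose candidates are 6 or 8. If (2,2) = 6: then (1,2) would have to be in {1,4} for the 7 across but in {3} for the 9 down — contradiction. So (2,2) = 8.
(1,2) = 9 − 8 = 1 completes the 9 down.
(1,3) = 7 − 3 = 4 completes the 7 across.
(2,3) = 23 − 17 = 6 completes the 23 across.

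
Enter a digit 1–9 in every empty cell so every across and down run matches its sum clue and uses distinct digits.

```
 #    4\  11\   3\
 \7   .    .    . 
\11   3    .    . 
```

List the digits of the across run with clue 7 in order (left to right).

7 in 3 cells must be {1,2,4}; 4 in 2 cells must be {1,3}; 3 in 2 cells must be {1,2}.
R1C1 = 4 − 3 = 1 completes the 4 down.
Given what's placed, R1C3 must be 2 to fit the 7 across and 3 down.
R2C3 = 3 − 2 = 1 completes the 3 down.
R1C2 = 7 − 3 = 4 completes the 7 across.
R2C2 = 11 − 4 = 7 completes the 11 across.

1, 4, 2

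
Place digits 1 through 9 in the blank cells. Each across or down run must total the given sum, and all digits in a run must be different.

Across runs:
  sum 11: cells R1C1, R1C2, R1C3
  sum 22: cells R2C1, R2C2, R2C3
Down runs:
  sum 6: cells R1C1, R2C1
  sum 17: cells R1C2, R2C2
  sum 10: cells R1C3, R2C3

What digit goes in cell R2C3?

17 in 2 cells must be {8,9}.
The 11 across and the 17 down share only 8, so R1C2 = 8.
The 22 across and the 6 down share only 5, so R2C1 = 5.
R2C2 = 17 − 8 = 9 completes the 17 down.
R2C3 = 22 − 14 = 8 completes the 22 across.
R1C1 = 6 − 5 = 1 completes the 6 down.
R1C3 = 11 − 9 = 2 completes the 11 across.

8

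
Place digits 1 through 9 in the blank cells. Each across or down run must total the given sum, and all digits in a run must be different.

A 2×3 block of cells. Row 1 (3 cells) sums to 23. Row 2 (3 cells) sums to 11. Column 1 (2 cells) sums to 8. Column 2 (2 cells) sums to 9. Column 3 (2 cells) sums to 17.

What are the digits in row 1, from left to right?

6 8 9

23 in 3 cells must be {6,8,9}; 17 in 2 cells must be {8,9}.
The 23 across and the 8 down share only 6, so (1,1) = 6.
Given what's placed, (1,2) must be 8 to fit the 23 across and 9 down.
(1,3) = 23 − 14 = 9 completes the 23 across.
(2,1) = 8 − 6 = 2 completes the 8 down.
(2,2) = 9 − 8 = 1 completes the 9 down.
(2,3) = 11 − 3 = 8 completes the 11 across.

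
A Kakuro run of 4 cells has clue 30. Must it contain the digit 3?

The only way to make 30 from 4 distinct digits is {6,7,8,9}, which does not contain 3.

No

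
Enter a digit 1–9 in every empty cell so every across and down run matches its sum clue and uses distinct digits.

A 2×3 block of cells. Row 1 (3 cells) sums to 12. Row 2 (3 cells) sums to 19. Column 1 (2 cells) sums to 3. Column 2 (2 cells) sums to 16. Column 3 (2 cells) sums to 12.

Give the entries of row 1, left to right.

3 in 2 cells must be {1,2}; 16 in 2 cells must be {7,9}.
The 19 across and the 3 down share only 2, so (2,1) = 2.
Given what's placed, (2,2) must be 9 to fit the 19 across and 16 down.
(2,3) = 19 − 11 = 8 completes the 19 across.
(1,1) = 3 − 2 = 1 completes the 3 down.
(1,2) = 16 − 9 = 7 completes the 16 down.
(1,3) = 12 − 8 = 4 completes the 12 across.

1 7 4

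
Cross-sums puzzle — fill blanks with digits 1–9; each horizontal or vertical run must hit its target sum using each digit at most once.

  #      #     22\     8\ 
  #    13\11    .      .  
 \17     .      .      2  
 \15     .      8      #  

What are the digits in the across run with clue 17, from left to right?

6 9 2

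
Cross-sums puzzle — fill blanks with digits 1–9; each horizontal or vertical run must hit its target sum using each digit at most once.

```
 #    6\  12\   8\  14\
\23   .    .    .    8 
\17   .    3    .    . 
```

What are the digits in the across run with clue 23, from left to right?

R1C2 = 12 − 3 = 9 completes the 12 down.
R2C4 = 14 − 8 = 6 completes the 14 down.
R2C1 = 1: the only remaining digit allowed by both the 17 across and the 6 down.
R2C3 = 17 − 10 = 7 completes the 17 across.
R1C1 = 6 − 1 = 5 completes the 6 down.
R1C3 = 23 − 22 = 1 completes the 23 across.

5 9 1 8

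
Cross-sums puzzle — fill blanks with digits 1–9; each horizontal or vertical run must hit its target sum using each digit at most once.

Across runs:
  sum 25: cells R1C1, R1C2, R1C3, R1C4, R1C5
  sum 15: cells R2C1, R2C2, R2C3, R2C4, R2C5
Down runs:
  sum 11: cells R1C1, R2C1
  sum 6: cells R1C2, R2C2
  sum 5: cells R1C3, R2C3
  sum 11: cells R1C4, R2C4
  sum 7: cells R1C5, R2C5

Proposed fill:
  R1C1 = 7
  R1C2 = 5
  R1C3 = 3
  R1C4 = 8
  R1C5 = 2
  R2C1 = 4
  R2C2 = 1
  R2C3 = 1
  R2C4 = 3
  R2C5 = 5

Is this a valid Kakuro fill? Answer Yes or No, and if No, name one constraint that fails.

No — the down run R1C3–R2C3 sums to 4, not 5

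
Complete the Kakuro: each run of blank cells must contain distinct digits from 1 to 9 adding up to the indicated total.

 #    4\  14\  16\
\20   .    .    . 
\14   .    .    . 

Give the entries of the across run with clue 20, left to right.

4 in 2 cells must be {1,3}; 16 in 2 cells must be {7,9}.
The 20 across and the 4 down share only 3, so R1C1 = 3.
Given what's placed, R1C3 must be 9 to fit the 20 across and 16 down.
R2C1 = 4 − 3 = 1 completes the 4 down.
R2C3 = 16 − 9 = 7 completes the 16 down.
R1C2 = 20 − 12 = 8 completes the 20 across.
R2C2 = 14 − 8 = 6 completes the 14 across.

3 8 9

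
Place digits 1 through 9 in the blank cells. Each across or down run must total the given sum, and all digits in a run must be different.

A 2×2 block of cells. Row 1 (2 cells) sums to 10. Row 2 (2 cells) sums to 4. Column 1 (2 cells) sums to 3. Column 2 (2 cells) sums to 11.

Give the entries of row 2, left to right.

1 3

4 in 2 cells must be {1,3}; 3 in 2 cells must be {1,2}.
The 4 across and the 3 down share only 1, so (2,1) = 1.
(2,2) = 4 − 1 = 3 completes the 4 across.
(1,1) = 3 − 1 = 2 completes the 3 down.
(1,2) = 10 − 2 = 8 completes the 10 across.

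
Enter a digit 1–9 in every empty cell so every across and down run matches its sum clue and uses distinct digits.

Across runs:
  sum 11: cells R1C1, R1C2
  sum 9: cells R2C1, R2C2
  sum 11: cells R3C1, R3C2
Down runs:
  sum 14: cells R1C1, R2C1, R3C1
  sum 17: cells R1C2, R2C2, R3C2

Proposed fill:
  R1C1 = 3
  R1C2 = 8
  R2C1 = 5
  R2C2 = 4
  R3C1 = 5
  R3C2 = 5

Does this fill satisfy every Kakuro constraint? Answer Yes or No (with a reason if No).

No — the across run R3C1–R3C2 sums to 10, not 11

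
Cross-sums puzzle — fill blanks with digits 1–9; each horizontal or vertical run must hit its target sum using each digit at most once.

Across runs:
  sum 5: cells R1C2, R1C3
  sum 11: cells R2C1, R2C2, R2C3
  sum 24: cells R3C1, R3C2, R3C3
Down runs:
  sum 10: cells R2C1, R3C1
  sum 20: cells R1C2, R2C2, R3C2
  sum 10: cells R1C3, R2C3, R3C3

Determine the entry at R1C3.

24 in 3 cells must be {7,8,9}.
Only 7 fits R3C3 under both its across sum 24 and down sum 10.
Nothing is forced directly, so branch on R1C2, whose candidates are 3 or 4. If R1C2 = 4: that forces R1C3 = 1, R2C2 = 7, after which R2C3 would have to be in {1,3} for the 11 across but in {2} for the 10 down — contradiction. So R1C2 = 3.
R1C3 = 5 − 3 = 2 completes the 5 across.

2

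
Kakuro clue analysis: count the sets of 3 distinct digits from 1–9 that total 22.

2

3 distinct digits from 1–9 sum between 6 and 24.
Enumerating: {5,8,9}, {6,7,9}.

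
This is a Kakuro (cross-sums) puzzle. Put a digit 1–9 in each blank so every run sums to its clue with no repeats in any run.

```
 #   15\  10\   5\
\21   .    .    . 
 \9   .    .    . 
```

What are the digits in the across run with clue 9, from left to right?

6 2 1

The 21 across and the 5 down share only 4, so R1C3 = 4.
The 9 across and the 15 down share only 6, so R2C1 = 6.
R2C3 = 5 − 4 = 1 completes the 5 down.
R1C1 = 15 − 6 = 9 completes the 15 down.
R1C2 = 21 − 13 = 8 completes the 21 across.
R2C2 = 9 − 7 = 2 completes the 9 across.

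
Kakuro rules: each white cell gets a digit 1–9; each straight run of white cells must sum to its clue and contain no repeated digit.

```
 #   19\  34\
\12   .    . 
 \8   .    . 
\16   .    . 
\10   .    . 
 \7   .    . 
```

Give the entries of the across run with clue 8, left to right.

16 in 2 cells must be {7,9}; 34 in 5 cells must be {4,6,7,8,9}.
Nothing is forced directly, so branch on R5C2, whose candidates are 4 or 6. If R5C2 = 6: that forces R2C2 = 7, R3C2 = 9, R5C1 = 1, after which R2C1 would have to be in {1} for the 8 across but in {2,3,4,5,6,7,8,9} for the 19 down — contradiction. So R5C2 = 4.
R5C1 = 7 − 4 = 3 completes the 7 across.
Nothing is forced directly, so branch on R3C1, whose candidates are 7 or 9. If R3C1 = 7: then R1C1 would have to be in {3,4,5,7,8,9} for the 12 across but in {1,2,6} for the 19 down — contradiction. So R3C1 = 9.
R1C1 = 4: the only remaining digit allowed by both the 12 across and the 19 down.
R1C2 = 12 − 4 = 8 completes the 12 across.
R3C2 = 16 − 9 = 7 completes the 16 across.
Given what's placed, R2C2 must be 6 to fit the 8 across and 34 down.
R4C2 = 34 − 25 = 9 completes the 34 down.
R2C1 = 8 − 6 = 2 completes the 8 across.

2 6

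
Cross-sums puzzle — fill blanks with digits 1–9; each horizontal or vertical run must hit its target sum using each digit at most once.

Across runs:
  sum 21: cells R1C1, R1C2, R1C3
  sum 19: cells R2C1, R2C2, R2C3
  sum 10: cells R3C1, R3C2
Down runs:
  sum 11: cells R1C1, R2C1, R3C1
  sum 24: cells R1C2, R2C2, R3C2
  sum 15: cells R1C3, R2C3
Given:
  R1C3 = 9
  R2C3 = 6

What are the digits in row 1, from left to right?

5, 7, 9

24 in 3 cells must be {7,8,9}.
No cell is forced outright now. R1C2 can only be 7 or 8 (the digits allowed by both its 21 across and its 24 down). If R1C2 = 8: that forces R1C1 = 4, R2C1 = 5, after which R2C2 would have to be in {8} for the 19 across but in {7,9} for the 24 down — contradiction. So R1C2 = 7.
R1C1 = 21 − 16 = 5 completes the 21 across.
R2C1 = 4: the only remaining digit allowed by both the 19 across and the 11 down.
R2C2 = 19 − 10 = 9 completes the 19 across.
R3C1 = 11 − 9 = 2 completes the 11 down.
R3C2 = 10 − 2 = 8 completes the 10 across.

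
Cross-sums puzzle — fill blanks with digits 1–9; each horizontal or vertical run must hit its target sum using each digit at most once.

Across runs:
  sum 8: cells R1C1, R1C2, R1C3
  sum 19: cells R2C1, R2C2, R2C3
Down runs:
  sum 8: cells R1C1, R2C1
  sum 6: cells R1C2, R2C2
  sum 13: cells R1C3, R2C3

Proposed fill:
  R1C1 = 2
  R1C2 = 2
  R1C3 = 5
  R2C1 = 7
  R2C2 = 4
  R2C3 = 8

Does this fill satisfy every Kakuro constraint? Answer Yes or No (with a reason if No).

No — the down run R1C1–R2C1 sums to 9, not 8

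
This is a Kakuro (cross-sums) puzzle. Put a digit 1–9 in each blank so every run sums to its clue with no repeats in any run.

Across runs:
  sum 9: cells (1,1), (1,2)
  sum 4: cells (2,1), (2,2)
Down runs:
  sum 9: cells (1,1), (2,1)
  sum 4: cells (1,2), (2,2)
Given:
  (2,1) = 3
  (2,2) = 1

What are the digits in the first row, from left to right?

4 in 2 cells must be {1,3}.
(1,1) = 9 − 3 = 6 completes the 9 down.
(1,2) = 9 − 6 = 3 completes the 9 across.

6 3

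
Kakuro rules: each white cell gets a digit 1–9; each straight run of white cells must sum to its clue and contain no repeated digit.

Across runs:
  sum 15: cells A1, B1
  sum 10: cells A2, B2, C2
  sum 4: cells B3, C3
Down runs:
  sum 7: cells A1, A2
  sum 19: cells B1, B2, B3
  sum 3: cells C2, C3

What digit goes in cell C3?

4 in 2 cells must be {1,3}; 3 in 2 cells must be {1,2}.
The 15 across and the 7 down share only 6, so A1 = 6.
B1 = 15 − 6 = 9 completes the 15 across.
A2 = 7 − 6 = 1 completes the 7 down.
C2 = 2: the only remaining digit allowed by both the 10 across and the 3 down.
B3 = 3: the only remaining digit allowed by both the 4 across and the 19 down.
C3 = 4 − 3 = 1 completes the 4 across.
B2 = 10 − 3 = 7 completes the 10 across.

1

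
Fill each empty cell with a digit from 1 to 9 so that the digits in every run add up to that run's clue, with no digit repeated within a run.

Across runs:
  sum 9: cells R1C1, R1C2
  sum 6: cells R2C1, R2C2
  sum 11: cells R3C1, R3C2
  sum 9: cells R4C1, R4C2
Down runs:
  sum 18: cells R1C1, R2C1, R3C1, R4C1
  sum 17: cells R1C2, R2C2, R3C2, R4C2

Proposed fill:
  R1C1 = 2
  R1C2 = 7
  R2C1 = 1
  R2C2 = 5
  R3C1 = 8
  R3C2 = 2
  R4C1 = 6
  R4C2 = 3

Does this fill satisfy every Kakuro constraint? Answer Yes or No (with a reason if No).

No — the down run R1C1–R4C1 sums to 17, not 18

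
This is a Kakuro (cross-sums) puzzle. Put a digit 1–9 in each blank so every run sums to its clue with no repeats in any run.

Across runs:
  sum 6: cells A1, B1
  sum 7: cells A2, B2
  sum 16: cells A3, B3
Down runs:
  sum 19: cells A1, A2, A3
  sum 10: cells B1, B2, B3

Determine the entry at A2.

6

16 in 2 cells must be {7,9}.
The 16 across and the 10 down share only 7, so B3 = 7.
A3 = 16 − 7 = 9 completes the 16 across.
Nothing is forced directly, so branch on A1, whose candidates are 2 or 4. If A1 = 2: then B1 would have to be in {4} for the 6 across but in {1,2} for the 10 down — contradiction. So A1 = 4.
B1 = 6 − 4 = 2 completes the 6 across.
A2 = 19 − 13 = 6 completes the 19 down.
B2 = 7 − 6 = 1 completes the 7 across.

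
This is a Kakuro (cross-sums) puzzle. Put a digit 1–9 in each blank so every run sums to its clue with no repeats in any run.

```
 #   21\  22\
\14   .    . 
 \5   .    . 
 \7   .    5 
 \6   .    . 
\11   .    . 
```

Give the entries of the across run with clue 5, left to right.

1 4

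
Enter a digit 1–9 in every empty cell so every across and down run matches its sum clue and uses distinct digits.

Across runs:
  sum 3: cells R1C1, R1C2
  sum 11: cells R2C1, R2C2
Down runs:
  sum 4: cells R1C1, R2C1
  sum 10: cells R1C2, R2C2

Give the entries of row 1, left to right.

3 in 2 cells must be {1,2}; 4 in 2 cells must be {1,3}.
The 3 across and the 4 down share only 1, so R1C1 = 1.
R1C2 = 3 − 1 = 2 completes the 3 across.
R2C1 = 4 − 1 = 3 completes the 4 down.
R2C2 = 11 − 3 = 8 completes the 11 across.

1 2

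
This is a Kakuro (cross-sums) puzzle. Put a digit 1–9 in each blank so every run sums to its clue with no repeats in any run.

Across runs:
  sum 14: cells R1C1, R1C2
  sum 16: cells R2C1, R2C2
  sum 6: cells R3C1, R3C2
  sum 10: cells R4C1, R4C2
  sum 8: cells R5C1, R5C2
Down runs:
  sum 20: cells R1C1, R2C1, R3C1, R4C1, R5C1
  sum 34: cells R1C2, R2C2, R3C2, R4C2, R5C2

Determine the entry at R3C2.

4

16 in 2 cells must be {7,9}; 34 in 5 cells must be {4,6,7,8,9}.
Only 4 fits R3C2 under both its across sum 6 and down sum 34.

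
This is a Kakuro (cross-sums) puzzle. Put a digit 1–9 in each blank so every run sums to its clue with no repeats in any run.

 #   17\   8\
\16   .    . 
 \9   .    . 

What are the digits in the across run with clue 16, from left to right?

9, 7

16 in 2 cells must be {7,9}; 17 in 2 cells must be {8,9}.
The 16 across and the 17 down share only 9, so R1C1 = 9.
R1C2 = 16 − 9 = 7 completes the 16 across.
R2C1 = 17 − 9 = 8 completes the 17 down.
R2C2 = 9 − 8 = 1 completes the 9 across.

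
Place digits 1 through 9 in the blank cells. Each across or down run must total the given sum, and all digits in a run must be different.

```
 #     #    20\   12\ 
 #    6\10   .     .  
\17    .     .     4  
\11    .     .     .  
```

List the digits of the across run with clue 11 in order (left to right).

1 3 7

R2C1 = 5: the only remaining digit allowed by both the 17 across and the 6 down.
R2C2 = 17 − 9 = 8 completes the 17 across.
R3C1 = 6 − 5 = 1 completes the 6 down.
Nothing is forced directly, so branch on R3C2, whose candidates are 3 or 7. If R3C2 = 7: then R1C2 would have to be in {1,2,3,4,6,7,8,9} for the 10 across but in {5} for the 20 down — contradiction. So R3C2 = 3.
R1C2 = 20 − 11 = 9 completes the 20 down.
R1C3 = 10 − 9 = 1 completes the 10 across.
R3C3 = 11 − 4 = 7 completes the 11 across.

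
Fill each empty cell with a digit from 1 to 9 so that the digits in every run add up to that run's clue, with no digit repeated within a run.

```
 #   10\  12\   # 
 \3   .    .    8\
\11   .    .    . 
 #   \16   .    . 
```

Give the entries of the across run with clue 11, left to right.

8 2 1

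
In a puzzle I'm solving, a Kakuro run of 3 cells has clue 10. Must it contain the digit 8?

Counterexample: {1,2,7} sums to 10 without using 8.

No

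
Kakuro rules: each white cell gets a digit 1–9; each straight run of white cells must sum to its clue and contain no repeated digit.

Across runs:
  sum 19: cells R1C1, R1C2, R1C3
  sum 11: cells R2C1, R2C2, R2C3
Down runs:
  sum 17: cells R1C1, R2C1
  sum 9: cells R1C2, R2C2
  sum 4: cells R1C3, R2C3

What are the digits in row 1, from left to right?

17 in 2 cells must be {8,9}; 4 in 2 cells must be {1,3}.
The 19 across and the 4 down share only 3, so R1C3 = 3.
The 11 across and the 17 down share only 8, so R2C1 = 8.
R2C3 = 4 − 3 = 1 completes the 4 down.
R1C1 = 17 − 8 = 9 completes the 17 down.
R1C2 = 19 − 12 = 7 completes the 19 across.
R2C2 = 11 − 9 = 2 completes the 11 across.

9, 7, 3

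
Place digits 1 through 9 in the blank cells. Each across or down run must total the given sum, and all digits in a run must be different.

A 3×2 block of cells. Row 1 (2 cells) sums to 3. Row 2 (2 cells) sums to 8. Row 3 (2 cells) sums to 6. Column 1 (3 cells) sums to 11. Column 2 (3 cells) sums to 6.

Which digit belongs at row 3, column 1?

3 in 2 cells must be {1,2}; 6 in 3 cells must be {1,2,3}.
Nothing is forced directly, so branch on (1,1), whose candidates are 1 or 2. If (1,1) = 1: that forces (1,2) = 2, (3,2) = 1, (2,2) = 3, after which (3,1) would have to be in {5} for the 6 across but in {2,3,4,6,7,8} for the 11 down — contradiction. So (1,1) = 2.
(1,2) = 3 − 2 = 1 completes the 3 across.
Given what's placed, (3,2) must be 2 to fit the 6 across and 6 down.
(2,2) = 6 − 3 = 3 completes the 6 down.
(3,1) = 6 − 2 = 4 completes the 6 across.
(2,1) = 8 − 3 = 5 completes the 8 across.

4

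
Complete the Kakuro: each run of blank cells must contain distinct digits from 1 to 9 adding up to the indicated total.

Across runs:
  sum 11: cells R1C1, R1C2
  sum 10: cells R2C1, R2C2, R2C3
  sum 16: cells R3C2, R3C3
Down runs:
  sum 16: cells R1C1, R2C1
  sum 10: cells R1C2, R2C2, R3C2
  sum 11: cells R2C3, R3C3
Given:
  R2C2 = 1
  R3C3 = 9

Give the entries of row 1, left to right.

9 2

16 in 2 cells must be {7,9}.
Given what's placed, R2C1 must be 7 to fit the 10 across and 16 down.
R2C3 = 10 − 8 = 2 completes the 10 across.
R3C2 = 16 − 9 = 7 completes the 16 across.
R1C1 = 16 − 7 = 9 completes the 16 down.
R1C2 = 11 − 9 = 2 completes the 11 across.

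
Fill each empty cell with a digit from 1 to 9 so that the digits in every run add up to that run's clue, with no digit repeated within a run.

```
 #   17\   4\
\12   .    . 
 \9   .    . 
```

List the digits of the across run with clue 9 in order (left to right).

8 1

17 in 2 cells must be {8,9}; 4 in 2 cells must be {1,3}.
The 12 across and the 4 down share only 3, so R1C2 = 3.
The 9 across and the 17 down share only 8, so R2C1 = 8.
R2C2 = 9 − 8 = 1 completes the 9 across.
R1C1 = 12 − 3 = 9 completes the 12 across.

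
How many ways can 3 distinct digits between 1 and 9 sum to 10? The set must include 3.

3 distinct digits from 1–9 sum between 6 and 24.
Keeping only sets containing 3.
Enumerating: {1,3,6}, {2,3,5}.

2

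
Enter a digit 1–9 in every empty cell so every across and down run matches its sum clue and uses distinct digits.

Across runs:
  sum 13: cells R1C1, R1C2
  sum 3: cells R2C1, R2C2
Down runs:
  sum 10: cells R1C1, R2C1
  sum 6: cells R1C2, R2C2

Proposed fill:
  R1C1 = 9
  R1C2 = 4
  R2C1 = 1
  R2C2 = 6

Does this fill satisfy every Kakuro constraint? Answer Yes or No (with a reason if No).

No — the down run R1C2–R2C2 sums to 10, not 6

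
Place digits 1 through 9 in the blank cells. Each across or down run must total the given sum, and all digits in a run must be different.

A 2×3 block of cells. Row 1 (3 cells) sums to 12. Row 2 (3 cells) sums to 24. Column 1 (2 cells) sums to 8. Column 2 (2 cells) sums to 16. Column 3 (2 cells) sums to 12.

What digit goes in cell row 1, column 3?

24 in 3 cells must be {7,8,9}; 16 in 2 cells must be {7,9}.
The 24 across and the 8 down share only 7, so (2,1) = 7.
Given what's placed, (2,2) must be 9 to fit the 24 across and 16 down.
(2,3) = 24 − 16 = 8 completes the 24 across.
(1,1) = 8 − 7 = 1 completes the 8 down.
(1,2) = 16 − 9 = 7 completes the 16 down.
(1,3) = 12 − 8 = 4 completes the 12 across.

4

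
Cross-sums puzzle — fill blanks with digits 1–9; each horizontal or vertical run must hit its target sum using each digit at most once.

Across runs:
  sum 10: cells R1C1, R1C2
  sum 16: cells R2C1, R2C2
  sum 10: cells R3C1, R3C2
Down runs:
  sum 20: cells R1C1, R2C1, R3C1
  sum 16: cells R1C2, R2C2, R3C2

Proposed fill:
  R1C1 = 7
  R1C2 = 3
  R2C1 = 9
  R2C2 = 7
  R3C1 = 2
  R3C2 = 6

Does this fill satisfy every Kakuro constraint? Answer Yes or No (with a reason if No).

No — the across run R3C1–R3C2 sums to 8, not 10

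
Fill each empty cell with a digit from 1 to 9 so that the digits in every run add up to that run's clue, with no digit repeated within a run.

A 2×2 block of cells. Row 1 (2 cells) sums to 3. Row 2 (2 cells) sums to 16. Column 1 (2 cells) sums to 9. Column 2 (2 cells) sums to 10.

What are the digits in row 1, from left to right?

3 in 2 cells must be {1,2}; 16 in 2 cells must be {7,9}.
The 16 across and the 9 down share only 7, so (2,1) = 7.
(2,2) = 16 − 7 = 9 completes the 16 across.
(1,1) = 9 − 7 = 2 completes the 9 down.
(1,2) = 3 − 2 = 1 completes the 3 across.

2, 1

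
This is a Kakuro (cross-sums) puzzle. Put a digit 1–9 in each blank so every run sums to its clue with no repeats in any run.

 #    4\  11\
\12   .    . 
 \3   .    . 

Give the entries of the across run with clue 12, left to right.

3 9

3 in 2 cells must be {1,2}; 4 in 2 cells must be {1,3}.
The 12 across and the 4 down share only 3, so R1C1 = 3.
R1C2 = 12 − 3 = 9 completes the 12 across.
R2C1 = 4 − 3 = 1 completes the 4 down.
R2C2 = 3 − 1 = 2 completes the 3 across.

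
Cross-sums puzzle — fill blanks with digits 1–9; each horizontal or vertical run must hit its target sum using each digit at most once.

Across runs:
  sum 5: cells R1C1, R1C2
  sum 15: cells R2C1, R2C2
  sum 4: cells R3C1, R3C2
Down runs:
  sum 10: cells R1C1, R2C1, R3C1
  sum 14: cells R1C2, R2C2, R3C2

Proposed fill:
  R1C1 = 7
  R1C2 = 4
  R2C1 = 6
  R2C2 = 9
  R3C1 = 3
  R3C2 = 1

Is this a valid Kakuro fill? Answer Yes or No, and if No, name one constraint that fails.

No — the down run R1C1–R3C1 sums to 16, not 10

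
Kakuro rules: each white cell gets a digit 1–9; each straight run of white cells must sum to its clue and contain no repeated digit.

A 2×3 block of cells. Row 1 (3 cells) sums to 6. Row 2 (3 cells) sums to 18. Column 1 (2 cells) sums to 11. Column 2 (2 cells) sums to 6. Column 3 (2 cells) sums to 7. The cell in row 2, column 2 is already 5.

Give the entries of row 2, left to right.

6 in 3 cells must be {1,2,3}.
(1,2) = 6 − 5 = 1 completes the 6 down.
Nothing is forced directly, so branch on (2,3), whose candidates are 4 or 6. If (2,3) = 6: then (1,3) would have to be in {2,3} for the 6 across but in {1} for the 7 down — contradiction. So (2,3) = 4.
(1,3) = 7 − 4 = 3 completes the 7 down.
(2,1) = 18 − 9 = 9 completes the 18 across.
(1,1) = 6 − 4 = 2 completes the 6 across.

9 5 4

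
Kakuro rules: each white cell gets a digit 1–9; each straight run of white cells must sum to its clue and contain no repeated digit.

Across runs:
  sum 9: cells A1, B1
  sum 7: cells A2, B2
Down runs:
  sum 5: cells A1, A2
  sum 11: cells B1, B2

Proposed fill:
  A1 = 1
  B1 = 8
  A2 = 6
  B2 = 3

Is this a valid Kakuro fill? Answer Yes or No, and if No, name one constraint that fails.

No — the down run A1–A2 sums to 7, not 5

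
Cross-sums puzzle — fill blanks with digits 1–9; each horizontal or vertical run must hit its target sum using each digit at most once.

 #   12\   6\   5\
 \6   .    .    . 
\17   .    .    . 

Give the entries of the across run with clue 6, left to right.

3, 1, 2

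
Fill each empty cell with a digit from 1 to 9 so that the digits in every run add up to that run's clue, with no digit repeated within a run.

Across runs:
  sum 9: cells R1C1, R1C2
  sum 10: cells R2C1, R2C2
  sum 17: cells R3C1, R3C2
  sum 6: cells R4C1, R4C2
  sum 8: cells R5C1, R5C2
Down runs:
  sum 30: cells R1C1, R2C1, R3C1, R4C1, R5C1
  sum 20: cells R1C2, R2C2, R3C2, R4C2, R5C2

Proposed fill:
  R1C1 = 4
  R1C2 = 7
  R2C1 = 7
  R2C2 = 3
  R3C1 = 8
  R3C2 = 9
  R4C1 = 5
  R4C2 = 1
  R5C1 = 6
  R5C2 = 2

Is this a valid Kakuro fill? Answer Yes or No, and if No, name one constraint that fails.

No — the down run R1C2–R5C2 sums to 22, not 20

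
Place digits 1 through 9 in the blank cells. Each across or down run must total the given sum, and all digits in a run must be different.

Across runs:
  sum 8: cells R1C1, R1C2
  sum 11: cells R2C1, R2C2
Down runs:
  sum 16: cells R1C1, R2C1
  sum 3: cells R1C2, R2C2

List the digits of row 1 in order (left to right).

7, 1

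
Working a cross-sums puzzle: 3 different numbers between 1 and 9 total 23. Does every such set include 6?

The only way to make 23 from 3 distinct digits is {6,8,9}, which contains 6.

Yes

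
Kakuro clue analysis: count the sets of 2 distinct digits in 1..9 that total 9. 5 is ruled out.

2 distinct digits from 1–9 sum between 3 and 17.
Dropping sets that contain 5.
Enumerating: {1,8}, {2,7}, {3,6}.

3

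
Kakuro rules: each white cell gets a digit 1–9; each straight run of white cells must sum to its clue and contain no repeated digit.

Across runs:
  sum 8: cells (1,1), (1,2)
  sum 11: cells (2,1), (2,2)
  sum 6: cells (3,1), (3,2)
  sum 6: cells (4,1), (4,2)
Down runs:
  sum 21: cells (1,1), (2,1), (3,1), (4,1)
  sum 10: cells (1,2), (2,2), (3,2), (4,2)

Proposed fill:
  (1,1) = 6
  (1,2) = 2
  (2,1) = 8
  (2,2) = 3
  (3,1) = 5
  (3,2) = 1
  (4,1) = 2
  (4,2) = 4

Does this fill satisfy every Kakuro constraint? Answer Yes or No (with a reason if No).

Yes

Across: 6+2=8; 8+3=11; 5+1=6; 2+4=6. Down: 6+8+5+2=21; 2+3+1+4=10. No digit repeats within any run.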